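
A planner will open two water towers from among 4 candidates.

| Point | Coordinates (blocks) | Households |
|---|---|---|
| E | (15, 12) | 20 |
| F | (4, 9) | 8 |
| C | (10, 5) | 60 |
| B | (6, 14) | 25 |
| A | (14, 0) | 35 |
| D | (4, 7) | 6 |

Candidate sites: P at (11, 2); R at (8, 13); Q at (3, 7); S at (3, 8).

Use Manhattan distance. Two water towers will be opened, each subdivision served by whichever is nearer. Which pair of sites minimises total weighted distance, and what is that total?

Evaluate every pair (each demand assigned to the nearer of the two):
  {P, R}: total = 774
  {P, S}: total = 948
  {P, Q}: total = 975
  {R, Q}: total = 1435
  {R, S}: total = 1528
  {Q, S}: total = 1737
Best pair: {P, R} with total 774.

{P, R}, total 774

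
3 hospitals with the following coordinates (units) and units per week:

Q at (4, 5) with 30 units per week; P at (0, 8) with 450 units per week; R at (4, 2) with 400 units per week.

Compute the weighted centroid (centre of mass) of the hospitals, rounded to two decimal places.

(1.95, 5.17)

The minimiser of Σwᵢ‖p−pᵢ‖² is the weighted centroid p* = (Σwᵢpᵢ)/(Σwᵢ).
Σwᵢ = 880.
Σwᵢxᵢ = 30·4 + 450·0 + 400·4 = 1720.
Σwᵢyᵢ = 30·5 + 450·8 + 400·2 = 4550.
x* = 1720/880 = 1.95, y* = 4550/880 = 5.17.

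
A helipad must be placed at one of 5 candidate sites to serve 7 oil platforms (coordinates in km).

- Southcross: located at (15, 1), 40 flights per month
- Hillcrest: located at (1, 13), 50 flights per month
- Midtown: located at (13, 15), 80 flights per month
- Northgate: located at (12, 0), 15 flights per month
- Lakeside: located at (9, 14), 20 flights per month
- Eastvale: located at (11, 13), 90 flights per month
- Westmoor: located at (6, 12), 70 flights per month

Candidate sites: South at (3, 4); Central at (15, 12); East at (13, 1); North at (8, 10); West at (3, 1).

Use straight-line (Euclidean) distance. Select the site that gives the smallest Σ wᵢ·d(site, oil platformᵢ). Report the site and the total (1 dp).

Total weighted distance at each candidate:
  South (3, 4): total = 4207.8
  Central (15, 12): total = 2743.3
  East (13, 1): total = 4349.4
  North (8, 10): total = 2226.4
  West (3, 1): total = 4983.0
Minimum is at North with total 2226.4 km.

North, total 2226.4 km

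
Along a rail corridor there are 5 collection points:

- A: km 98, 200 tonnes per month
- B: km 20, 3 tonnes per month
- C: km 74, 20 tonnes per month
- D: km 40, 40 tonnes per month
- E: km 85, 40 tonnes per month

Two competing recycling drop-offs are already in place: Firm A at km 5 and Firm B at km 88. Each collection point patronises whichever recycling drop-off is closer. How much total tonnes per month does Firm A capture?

43

The indifferent point is the midpoint (5+88)/2 = 46.5; collection points left of it (closer to Firm A at 5) go to Firm A, those right go to Firm B.
  B at 20 (w=3) → Firm A
  D at 40 (w=40) → Firm A
  C at 74 (w=20) → Firm B
  E at 85 (w=40) → Firm B
  A at 98 (w=200) → Firm B
Firm A captures 43; Firm B captures 260.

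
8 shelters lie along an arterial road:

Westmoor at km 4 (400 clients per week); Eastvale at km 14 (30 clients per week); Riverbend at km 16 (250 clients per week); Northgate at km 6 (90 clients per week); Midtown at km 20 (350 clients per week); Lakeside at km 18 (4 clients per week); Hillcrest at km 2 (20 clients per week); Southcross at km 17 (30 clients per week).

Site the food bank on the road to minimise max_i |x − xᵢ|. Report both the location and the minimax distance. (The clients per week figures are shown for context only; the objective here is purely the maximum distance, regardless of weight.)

location 11, max distance 9

The 1-center on a line is the midpoint of the two extreme points: leftmost at 2, rightmost at 20.
Optimal location = (2 + 20)/2 = 11; maximum distance = (20 − 2)/2 = 9.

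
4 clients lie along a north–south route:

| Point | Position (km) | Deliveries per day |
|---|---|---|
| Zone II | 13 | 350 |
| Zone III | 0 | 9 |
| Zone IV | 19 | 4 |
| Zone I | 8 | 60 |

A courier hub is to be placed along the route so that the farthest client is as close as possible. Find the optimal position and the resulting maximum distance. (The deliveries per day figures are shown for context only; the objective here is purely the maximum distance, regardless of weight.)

The 1-center on a line is the midpoint of the two extreme points: leftmost at 0, rightmost at 19.
Optimal location = (0 + 19)/2 = 9.5; maximum distance = (19 − 0)/2 = 9.5.

location 9.5, max distance 9.5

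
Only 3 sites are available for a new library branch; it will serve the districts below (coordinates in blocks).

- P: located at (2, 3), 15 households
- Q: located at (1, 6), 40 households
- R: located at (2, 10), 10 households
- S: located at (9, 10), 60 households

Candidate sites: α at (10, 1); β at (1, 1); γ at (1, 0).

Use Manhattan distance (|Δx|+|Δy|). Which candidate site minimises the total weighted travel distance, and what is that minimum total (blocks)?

β, total 1365 blocks

Total weighted distance at each candidate:
  α (10, 1): total = 1480
  β (1, 1): total = 1365
  γ (1, 0): total = 1490
Minimum is at β with total 1365 blocks.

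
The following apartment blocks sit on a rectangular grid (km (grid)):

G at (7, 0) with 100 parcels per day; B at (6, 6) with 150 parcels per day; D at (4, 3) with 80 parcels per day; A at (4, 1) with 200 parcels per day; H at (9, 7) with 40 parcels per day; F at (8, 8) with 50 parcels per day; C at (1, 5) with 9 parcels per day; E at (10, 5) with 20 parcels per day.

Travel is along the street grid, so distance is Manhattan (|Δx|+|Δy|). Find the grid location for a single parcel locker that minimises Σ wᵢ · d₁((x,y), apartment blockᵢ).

Manhattan distance separates: Σwᵢ(|x−xᵢ|+|y−yᵢ|) = Σwᵢ|x−xᵢ| + Σwᵢ|y−yᵢ|, so x and y are optimised independently as 1-D weighted medians.
Total weight W = 649; half = 324.5.
x-coordinate, sorted with cumulative weight:
  x=1 (C, w=9) cum 9
  x=4 (D, w=80) cum 89
  x=4 (A, w=200) cum 289
  x=6 (B, w=150) cum 439  ← median
  x=7 (G, w=100) cum 539
  x=8 (F, w=50) cum 589
  x=9 (H, w=40) cum 629
  x=10 (E, w=20) cum 649
⇒ x* = 6
y-coordinate, sorted with cumulative weight:
  y=0 (G, w=100) cum 100
  y=1 (A, w=200) cum 300
  y=3 (D, w=80) cum 380  ← median
  y=5 (C, w=9) cum 389
  y=5 (E, w=20) cum 409
  y=6 (B, w=150) cum 559
  y=7 (H, w=40) cum 599
  y=8 (F, w=50) cum 649
⇒ y* = 3

(6, 3)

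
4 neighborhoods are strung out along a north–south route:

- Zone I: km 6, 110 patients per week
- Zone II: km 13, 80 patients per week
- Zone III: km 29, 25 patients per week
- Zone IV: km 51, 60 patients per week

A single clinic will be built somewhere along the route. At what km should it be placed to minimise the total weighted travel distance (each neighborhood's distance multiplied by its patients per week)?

x = 13

For a sum of weighted absolute distances on a line, the optimum is the weighted median (not the mean). Total weight W = 275; half-weight = 137.5.
Sort by position and accumulate weight:
  km 6 (Zone I, w=110) → cum 110
  km 13 (Zone II, w=80) → cum 190  ≥ 137.5 → median here
  km 29 (Zone III, w=25) → cum 215
  km 51 (Zone IV, w=60) → cum 275
Optimal location: km 13.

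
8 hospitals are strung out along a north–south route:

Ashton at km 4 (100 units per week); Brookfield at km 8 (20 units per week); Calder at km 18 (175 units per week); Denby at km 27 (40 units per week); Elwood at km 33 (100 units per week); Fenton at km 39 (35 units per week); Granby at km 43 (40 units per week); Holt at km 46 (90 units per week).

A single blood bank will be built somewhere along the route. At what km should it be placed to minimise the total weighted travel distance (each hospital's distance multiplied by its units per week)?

For a sum of weighted absolute distances on a line, the optimum is the weighted median (not the mean). Total weight W = 600; half-weight = 300.
Sort by position and accumulate weight:
  km 4 (Ashton, w=100) → cum 100
  km 8 (Brookfield, w=20) → cum 120
  km 18 (Calder, w=175) → cum 295
  km 27 (Denby, w=40) → cum 335  ≥ 300 → median here
  km 33 (Elwood, w=100) → cum 435
  km 39 (Fenton, w=35) → cum 470
  km 43 (Granby, w=40) → cum 510
  km 46 (Holt, w=90) → cum 600
Optimal location: km 27.

x = 27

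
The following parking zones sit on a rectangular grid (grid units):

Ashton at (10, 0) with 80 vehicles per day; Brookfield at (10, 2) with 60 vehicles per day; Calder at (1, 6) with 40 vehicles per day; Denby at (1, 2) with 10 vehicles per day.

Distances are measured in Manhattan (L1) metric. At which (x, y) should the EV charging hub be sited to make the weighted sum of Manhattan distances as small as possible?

(10, 2)

Manhattan distance separates: Σwᵢ(|x−xᵢ|+|y−yᵢ|) = Σwᵢ|x−xᵢ| + Σwᵢ|y−yᵢ|, so x and y are optimised independently as 1-D weighted medians.
Total weight W = 190; half = 95.
x-coordinate, sorted with cumulative weight:
  x=1 (Calder, w=40) cum 40
  x=1 (Denby, w=10) cum 50
  x=10 (Ashton, w=80) cum 130  ← median
  x=10 (Brookfield, w=60) cum 190
⇒ x* = 10
y-coordinate, sorted with cumulative weight:
  y=0 (Ashton, w=80) cum 80
  y=2 (Brookfield, w=60) cum 140  ← median
  y=2 (Denby, w=10) cum 150
  y=6 (Calder, w=40) cum 190
⇒ y* = 2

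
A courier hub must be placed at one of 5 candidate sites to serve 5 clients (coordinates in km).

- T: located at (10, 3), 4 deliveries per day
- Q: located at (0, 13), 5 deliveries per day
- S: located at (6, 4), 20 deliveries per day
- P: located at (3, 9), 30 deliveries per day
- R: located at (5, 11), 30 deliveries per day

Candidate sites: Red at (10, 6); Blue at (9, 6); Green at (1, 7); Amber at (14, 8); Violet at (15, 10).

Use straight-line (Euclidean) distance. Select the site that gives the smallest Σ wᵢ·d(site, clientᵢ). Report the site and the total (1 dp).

Green, total 441.0 km

Total weighted distance at each candidate:
  Red (10, 6): total = 603.1
  Blue (9, 6): total = 535.1
  Green (1, 7): total = 441.0
  Amber (14, 8): total = 894.8
  Violet (15, 10): total = 990.0
Minimum is at Green with total 441.0 km.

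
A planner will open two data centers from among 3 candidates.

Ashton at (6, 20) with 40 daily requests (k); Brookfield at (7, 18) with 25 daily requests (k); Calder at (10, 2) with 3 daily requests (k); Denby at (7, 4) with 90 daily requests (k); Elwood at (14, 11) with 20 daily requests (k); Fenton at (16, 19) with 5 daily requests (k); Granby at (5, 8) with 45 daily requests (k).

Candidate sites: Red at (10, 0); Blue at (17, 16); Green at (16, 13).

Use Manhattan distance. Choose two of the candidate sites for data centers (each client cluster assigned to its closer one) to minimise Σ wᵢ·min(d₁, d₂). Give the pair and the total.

Evaluate every pair (each demand assigned to the nearer of the two):
  {Red, Blue}: total = 2301
  {Red, Green}: total = 2361
  {Blue, Green}: total = 3391
Best pair: {Red, Blue} with total 2301.

{Red, Blue}, total 2301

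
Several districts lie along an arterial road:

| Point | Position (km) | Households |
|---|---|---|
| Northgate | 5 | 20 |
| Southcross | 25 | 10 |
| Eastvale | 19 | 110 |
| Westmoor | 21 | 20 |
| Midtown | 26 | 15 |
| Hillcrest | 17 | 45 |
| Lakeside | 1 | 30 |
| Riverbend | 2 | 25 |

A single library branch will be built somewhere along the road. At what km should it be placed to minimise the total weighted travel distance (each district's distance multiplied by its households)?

x = 19

For a sum of weighted absolute distances on a line, the optimum is the weighted median (not the mean). Total weight W = 275; half-weight = 137.5.
Sort by position and accumulate weight:
  km 1 (Lakeside, w=30) → cum 30
  km 2 (Riverbend, w=25) → cum 55
  km 5 (Northgate, w=20) → cum 75
  km 17 (Hillcrest, w=45) → cum 120
  km 19 (Eastvale, w=110) → cum 230  ≥ 137.5 → median here
  km 21 (Westmoor, w=20) → cum 250
  km 25 (Southcross, w=10) → cum 260
  km 26 (Midtown, w=15) → cum 275
Optimal location: km 19.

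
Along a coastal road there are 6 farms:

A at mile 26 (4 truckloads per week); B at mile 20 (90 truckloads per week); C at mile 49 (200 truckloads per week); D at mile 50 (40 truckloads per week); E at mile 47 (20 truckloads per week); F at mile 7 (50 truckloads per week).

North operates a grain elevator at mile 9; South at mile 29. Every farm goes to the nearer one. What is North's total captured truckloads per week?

The indifferent point is the midpoint (9+29)/2 = 19; farms left of it (closer to North at 9) go to North, those right go to South.
  F at 7 (w=50) → North
  B at 20 (w=90) → South
  A at 26 (w=4) → South
  E at 47 (w=20) → South
  C at 49 (w=200) → South
  D at 50 (w=40) → South
North captures 50; South captures 354.

50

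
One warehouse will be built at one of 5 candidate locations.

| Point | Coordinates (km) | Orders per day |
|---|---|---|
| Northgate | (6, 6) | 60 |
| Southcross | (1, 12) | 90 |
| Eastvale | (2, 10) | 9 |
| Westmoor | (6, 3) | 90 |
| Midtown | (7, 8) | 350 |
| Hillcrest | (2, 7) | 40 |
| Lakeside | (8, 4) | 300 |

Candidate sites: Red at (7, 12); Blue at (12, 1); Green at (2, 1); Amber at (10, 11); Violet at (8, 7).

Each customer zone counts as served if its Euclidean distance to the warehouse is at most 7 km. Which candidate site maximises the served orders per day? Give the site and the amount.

Violet, covering 849

Coverage radius r = 7 km; a point is covered iff (Δx)²+(Δy)² ≤ 7² = 49.
  Red (7, 12): covers {Northgate, Southcross, Eastvale, Midtown} → 509
  Blue (12, 1): covers {Westmoor, Lakeside} → 390
  Green (2, 1): covers {Northgate, Westmoor, Hillcrest, Lakeside} → 490
  Amber (10, 11): covers {Northgate, Midtown} → 410
  Violet (8, 7): covers {Northgate, Eastvale, Westmoor, Midtown, Hillcrest, Lakeside} → 849
Maximum coverage at Violet: 849 orders per day.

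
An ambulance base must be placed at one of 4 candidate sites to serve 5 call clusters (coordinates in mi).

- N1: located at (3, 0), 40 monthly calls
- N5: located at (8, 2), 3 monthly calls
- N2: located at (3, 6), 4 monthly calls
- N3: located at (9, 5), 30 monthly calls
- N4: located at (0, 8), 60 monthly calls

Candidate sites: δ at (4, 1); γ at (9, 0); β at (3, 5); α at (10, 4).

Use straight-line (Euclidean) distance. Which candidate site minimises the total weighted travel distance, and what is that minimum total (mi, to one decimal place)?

β, total 656.1 mi

Total weighted distance at each candidate:
  δ (4, 1): total = 765.2
  γ (9, 0): total = 1153.1
  β (3, 5): total = 656.1
  α (10, 4): total = 1048.7
Minimum is at β with total 656.1 mi.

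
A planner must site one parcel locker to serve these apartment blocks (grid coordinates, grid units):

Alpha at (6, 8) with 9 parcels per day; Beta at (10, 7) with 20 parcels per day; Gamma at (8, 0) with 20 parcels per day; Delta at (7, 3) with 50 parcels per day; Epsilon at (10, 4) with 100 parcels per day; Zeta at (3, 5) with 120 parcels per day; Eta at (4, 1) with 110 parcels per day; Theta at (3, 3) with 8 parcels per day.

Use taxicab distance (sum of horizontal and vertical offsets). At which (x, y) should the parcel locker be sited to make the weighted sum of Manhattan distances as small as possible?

(4, 4)

Manhattan distance separates: Σwᵢ(|x−xᵢ|+|y−yᵢ|) = Σwᵢ|x−xᵢ| + Σwᵢ|y−yᵢ|, so x and y are optimised independently as 1-D weighted medians.
Total weight W = 437; half = 218.5.
x-coordinate, sorted with cumulative weight:
  x=3 (Zeta, w=120) cum 120
  x=3 (Theta, w=8) cum 128
  x=4 (Eta, w=110) cum 238  ← median
  x=6 (Alpha, w=9) cum 247
  x=7 (Delta, w=50) cum 297
  x=8 (Gamma, w=20) cum 317
  x=10 (Beta, w=20) cum 337
  x=10 (Epsilon, w=100) cum 437
⇒ x* = 4
y-coordinate, sorted with cumulative weight:
  y=0 (Gamma, w=20) cum 20
  y=1 (Eta, w=110) cum 130
  y=3 (Delta, w=50) cum 180
  y=3 (Theta, w=8) cum 188
  y=4 (Epsilon, w=100) cum 288  ← median
  y=5 (Zeta, w=120) cum 408
  y=7 (Beta, w=20) cum 428
  y=8 (Alpha, w=9) cum 437
⇒ y* = 4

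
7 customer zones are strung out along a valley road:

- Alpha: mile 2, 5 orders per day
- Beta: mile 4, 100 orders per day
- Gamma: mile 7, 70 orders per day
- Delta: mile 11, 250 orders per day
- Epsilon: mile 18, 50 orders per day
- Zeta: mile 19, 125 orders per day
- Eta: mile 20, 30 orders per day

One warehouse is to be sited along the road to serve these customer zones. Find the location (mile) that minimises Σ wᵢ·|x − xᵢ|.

x = 11

For a sum of weighted absolute distances on a line, the optimum is the weighted median (not the mean). Total weight W = 630; half-weight = 315.
Sort by position and accumulate weight:
  mile 2 (Alpha, w=5) → cum 5
  mile 4 (Beta, w=100) → cum 105
  mile 7 (Gamma, w=70) → cum 175
  mile 11 (Delta, w=250) → cum 425  ≥ 315 → median here
  mile 18 (Epsilon, w=50) → cum 475
  mile 19 (Zeta, w=125) → cum 600
  mile 20 (Eta, w=30) → cum 630
Optimal location: mile 11.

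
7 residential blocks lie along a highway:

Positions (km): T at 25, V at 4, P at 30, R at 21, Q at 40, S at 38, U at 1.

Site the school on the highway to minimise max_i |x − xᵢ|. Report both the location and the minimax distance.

The 1-center on a line is the midpoint of the two extreme points: leftmost at 1, rightmost at 40.
Optimal location = (1 + 40)/2 = 20.5; maximum distance = (40 − 1)/2 = 19.5.

location 20.5, max distance 19.5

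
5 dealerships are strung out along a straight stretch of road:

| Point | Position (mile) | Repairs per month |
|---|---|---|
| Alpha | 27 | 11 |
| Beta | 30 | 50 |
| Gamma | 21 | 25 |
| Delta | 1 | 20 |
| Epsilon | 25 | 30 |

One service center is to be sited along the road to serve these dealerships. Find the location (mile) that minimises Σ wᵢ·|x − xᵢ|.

For a sum of weighted absolute distances on a line, the optimum is the weighted median (not the mean). Total weight W = 136; half-weight = 68.
Sort by position and accumulate weight:
  mile 1 (Delta, w=20) → cum 20
  mile 21 (Gamma, w=25) → cum 45
  mile 25 (Epsilon, w=30) → cum 75  ≥ 68 → median here
  mile 27 (Alpha, w=11) → cum 86
  mile 30 (Beta, w=50) → cum 136
Optimal location: mile 25.

x = 25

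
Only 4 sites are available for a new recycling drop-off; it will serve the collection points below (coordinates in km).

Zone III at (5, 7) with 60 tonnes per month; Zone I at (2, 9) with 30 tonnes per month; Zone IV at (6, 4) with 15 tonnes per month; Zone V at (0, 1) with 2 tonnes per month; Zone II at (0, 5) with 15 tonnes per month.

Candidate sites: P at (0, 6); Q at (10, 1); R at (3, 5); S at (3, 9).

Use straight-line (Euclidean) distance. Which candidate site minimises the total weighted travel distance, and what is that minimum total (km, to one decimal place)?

S, total 379.3 km

Total weighted distance at each candidate:
  P (0, 6): total = 534.0
  Q (10, 1): total = 1064.6
  R (3, 5): total = 395.8
  S (3, 9): total = 379.3
Minimum is at S with total 379.3 km.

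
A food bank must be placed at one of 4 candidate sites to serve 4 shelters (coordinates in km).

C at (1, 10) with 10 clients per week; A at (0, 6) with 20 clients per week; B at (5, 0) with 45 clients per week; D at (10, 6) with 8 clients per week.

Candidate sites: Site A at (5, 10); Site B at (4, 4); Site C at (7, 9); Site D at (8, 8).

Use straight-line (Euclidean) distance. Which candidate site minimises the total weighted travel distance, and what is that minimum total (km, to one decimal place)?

Site B, total 392.7 km

Total weighted distance at each candidate:
  Site A (5, 10): total = 669.3
  Site B (4, 4): total = 392.7
  Site C (7, 9): total = 662.0
  Site D (8, 8): total = 644.8
Minimum is at Site B with total 392.7 km.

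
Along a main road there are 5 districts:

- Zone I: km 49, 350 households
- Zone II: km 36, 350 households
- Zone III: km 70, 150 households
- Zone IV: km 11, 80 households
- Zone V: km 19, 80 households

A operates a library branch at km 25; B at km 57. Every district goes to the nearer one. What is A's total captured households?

The indifferent point is the midpoint (25+57)/2 = 41; districts left of it (closer to A at 25) go to A, those right go to B.
  Zone IV at 11 (w=80) → A
  Zone V at 19 (w=80) → A
  Zone II at 36 (w=350) → A
  Zone I at 49 (w=350) → B
  Zone III at 70 (w=150) → B
A captures 510; B captures 500.

510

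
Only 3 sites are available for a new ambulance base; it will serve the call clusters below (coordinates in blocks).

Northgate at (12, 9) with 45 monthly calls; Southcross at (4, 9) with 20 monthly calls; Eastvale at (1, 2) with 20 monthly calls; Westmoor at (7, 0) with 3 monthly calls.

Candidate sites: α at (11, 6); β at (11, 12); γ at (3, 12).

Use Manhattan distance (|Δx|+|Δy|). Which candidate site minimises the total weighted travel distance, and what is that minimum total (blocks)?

α, total 690 blocks

Total weighted distance at each candidate:
  α (11, 6): total = 690
  β (11, 12): total = 828
  γ (3, 12): total = 908
Minimum is at α with total 690 blocks.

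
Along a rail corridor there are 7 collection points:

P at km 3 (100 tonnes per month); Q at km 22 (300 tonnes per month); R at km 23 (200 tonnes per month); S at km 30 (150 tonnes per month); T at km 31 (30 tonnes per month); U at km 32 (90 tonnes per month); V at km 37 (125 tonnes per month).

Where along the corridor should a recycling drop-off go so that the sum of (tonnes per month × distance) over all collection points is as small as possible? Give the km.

x = 23

For a sum of weighted absolute distances on a line, the optimum is the weighted median (not the mean). Total weight W = 995; half-weight = 497.5.
Sort by position and accumulate weight:
  km 3 (P, w=100) → cum 100
  km 22 (Q, w=300) → cum 400
  km 23 (R, w=200) → cum 600  ≥ 497.5 → median here
  km 30 (S, w=150) → cum 750
  km 31 (T, w=30) → cum 780
  km 32 (U, w=90) → cum 870
  km 37 (V, w=125) → cum 995
Optimal location: km 23.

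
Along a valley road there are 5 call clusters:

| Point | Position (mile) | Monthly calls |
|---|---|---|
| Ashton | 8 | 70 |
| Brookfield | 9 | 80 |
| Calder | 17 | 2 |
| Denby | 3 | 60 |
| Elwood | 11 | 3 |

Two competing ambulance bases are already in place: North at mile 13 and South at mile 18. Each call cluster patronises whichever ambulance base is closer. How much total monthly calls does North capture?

213

The indifferent point is the midpoint (13+18)/2 = 15.5; call clusters left of it (closer to North at 13) go to North, those right go to South.
  Denby at 3 (w=60) → North
  Ashton at 8 (w=70) → North
  Brookfield at 9 (w=80) → North
  Elwood at 11 (w=3) → North
  Calder at 17 (w=2) → South
North captures 213; South captures 2.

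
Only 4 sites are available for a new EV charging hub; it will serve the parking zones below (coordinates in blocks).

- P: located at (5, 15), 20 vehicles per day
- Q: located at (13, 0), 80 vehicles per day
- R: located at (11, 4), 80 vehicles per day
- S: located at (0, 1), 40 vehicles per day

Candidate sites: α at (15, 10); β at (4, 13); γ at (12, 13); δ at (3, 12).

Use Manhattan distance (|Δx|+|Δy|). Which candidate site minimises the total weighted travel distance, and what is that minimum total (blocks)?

Total weighted distance at each candidate:
  α (15, 10): total = 3020
  β (4, 13): total = 3740
  γ (12, 13): total = 3060
  δ (3, 12): total = 3700
Minimum is at α with total 3020 blocks.

α, total 3020 blocks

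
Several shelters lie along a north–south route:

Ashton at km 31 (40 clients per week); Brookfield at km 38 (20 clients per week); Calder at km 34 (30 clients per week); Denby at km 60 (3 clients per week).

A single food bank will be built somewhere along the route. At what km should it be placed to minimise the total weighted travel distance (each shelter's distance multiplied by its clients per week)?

For a sum of weighted absolute distances on a line, the optimum is the weighted median (not the mean). Total weight W = 93; half-weight = 46.5.
Sort by position and accumulate weight:
  km 31 (Ashton, w=40) → cum 40
  km 34 (Calder, w=30) → cum 70  ≥ 46.5 → median here
  km 38 (Brookfield, w=20) → cum 90
  km 60 (Denby, w=3) → cum 93
Optimal location: km 34.

x = 34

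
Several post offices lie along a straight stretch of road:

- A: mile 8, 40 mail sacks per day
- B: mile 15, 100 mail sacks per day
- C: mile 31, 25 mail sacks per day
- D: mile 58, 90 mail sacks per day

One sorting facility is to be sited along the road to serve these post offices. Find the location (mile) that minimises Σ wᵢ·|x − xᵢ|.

x = 15

For a sum of weighted absolute distances on a line, the optimum is the weighted median (not the mean). Total weight W = 255; half-weight = 127.5.
Sort by position and accumulate weight:
  mile 8 (A, w=40) → cum 40
  mile 15 (B, w=100) → cum 140  ≥ 127.5 → median here
  mile 31 (C, w=25) → cum 165
  mile 58 (D, w=90) → cum 255
Optimal location: mile 15.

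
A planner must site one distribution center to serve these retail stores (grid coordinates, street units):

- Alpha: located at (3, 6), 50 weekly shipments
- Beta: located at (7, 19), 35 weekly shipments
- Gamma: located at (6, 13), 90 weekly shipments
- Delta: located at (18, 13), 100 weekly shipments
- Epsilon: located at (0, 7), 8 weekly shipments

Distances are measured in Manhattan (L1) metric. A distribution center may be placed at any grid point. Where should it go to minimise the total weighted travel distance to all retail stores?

Manhattan distance separates: Σwᵢ(|x−xᵢ|+|y−yᵢ|) = Σwᵢ|x−xᵢ| + Σwᵢ|y−yᵢ|, so x and y are optimised independently as 1-D weighted medians.
Total weight W = 283; half = 141.5.
x-coordinate, sorted with cumulative weight:
  x=0 (Epsilon, w=8) cum 8
  x=3 (Alpha, w=50) cum 58
  x=6 (Gamma, w=90) cum 148  ← median
  x=7 (Beta, w=35) cum 183
  x=18 (Delta, w=100) cum 283
⇒ x* = 6
y-coordinate, sorted with cumulative weight:
  y=6 (Alpha, w=50) cum 50
  y=7 (Epsilon, w=8) cum 58
  y=13 (Gamma, w=90) cum 148  ← median
  y=13 (Delta, w=100) cum 248
  y=19 (Beta, w=35) cum 283
⇒ y* = 13

(6, 13)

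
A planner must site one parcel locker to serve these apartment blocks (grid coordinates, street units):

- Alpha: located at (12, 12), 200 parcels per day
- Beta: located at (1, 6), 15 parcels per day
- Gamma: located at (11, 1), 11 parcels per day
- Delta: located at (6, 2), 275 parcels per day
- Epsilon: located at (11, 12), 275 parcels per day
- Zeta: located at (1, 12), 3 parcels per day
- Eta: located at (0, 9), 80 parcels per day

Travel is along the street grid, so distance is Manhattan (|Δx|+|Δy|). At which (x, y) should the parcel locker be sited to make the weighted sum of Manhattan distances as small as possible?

(11, 12)

Manhattan distance separates: Σwᵢ(|x−xᵢ|+|y−yᵢ|) = Σwᵢ|x−xᵢ| + Σwᵢ|y−yᵢ|, so x and y are optimised independently as 1-D weighted medians.
Total weight W = 859; half = 429.5.
x-coordinate, sorted with cumulative weight:
  x=0 (Eta, w=80) cum 80
  x=1 (Beta, w=15) cum 95
  x=1 (Zeta, w=3) cum 98
  x=6 (Delta, w=275) cum 373
  x=11 (Gamma, w=11) cum 384
  x=11 (Epsilon, w=275) cum 659  ← median
  x=12 (Alpha, w=200) cum 859
⇒ x* = 11
y-coordinate, sorted with cumulative weight:
  y=1 (Gamma, w=11) cum 11
  y=2 (Delta, w=275) cum 286
  y=6 (Beta, w=15) cum 301
  y=9 (Eta, w=80) cum 381
  y=12 (Alpha, w=200) cum 581  ← median
  y=12 (Epsilon, w=275) cum 856
  y=12 (Zeta, w=3) cum 859
⇒ y* = 12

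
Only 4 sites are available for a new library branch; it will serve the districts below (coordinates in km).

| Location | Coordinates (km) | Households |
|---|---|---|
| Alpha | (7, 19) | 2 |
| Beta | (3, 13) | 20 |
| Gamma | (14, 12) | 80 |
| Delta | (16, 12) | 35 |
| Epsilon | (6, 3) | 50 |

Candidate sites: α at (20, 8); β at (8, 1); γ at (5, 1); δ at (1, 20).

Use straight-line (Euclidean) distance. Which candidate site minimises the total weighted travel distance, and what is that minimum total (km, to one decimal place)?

Total weighted distance at each candidate:
  α (20, 8): total = 1906.6
  β (8, 1): total = 1915.9
  γ (5, 1): total = 2072.8
  δ (1, 20): total = 2859.9
Minimum is at α with total 1906.6 km.

α, total 1906.6 km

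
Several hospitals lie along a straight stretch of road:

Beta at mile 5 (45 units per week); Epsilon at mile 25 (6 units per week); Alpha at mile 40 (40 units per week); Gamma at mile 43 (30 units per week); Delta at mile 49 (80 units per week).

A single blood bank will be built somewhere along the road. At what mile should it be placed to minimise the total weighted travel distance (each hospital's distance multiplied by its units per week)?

For a sum of weighted absolute distances on a line, the optimum is the weighted median (not the mean). Total weight W = 201; half-weight = 100.5.
Sort by position and accumulate weight:
  mile 5 (Beta, w=45) → cum 45
  mile 25 (Epsilon, w=6) → cum 51
  mile 40 (Alpha, w=40) → cum 91
  mile 43 (Gamma, w=30) → cum 121  ≥ 100.5 → median here
  mile 49 (Delta, w=80) → cum 201
Optimal location: mile 43.

x = 43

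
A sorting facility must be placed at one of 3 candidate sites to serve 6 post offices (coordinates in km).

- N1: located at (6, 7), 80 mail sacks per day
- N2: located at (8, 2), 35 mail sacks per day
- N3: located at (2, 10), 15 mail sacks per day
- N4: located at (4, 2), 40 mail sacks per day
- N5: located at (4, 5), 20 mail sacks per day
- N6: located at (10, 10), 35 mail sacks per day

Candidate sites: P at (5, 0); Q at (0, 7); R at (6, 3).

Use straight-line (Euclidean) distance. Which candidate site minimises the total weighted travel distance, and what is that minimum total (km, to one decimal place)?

R, total 947.4 km

Total weighted distance at each candidate:
  P (5, 0): total = 1431.2
  Q (0, 7): total = 1575.3
  R (6, 3): total = 947.4
Minimum is at R with total 947.4 km.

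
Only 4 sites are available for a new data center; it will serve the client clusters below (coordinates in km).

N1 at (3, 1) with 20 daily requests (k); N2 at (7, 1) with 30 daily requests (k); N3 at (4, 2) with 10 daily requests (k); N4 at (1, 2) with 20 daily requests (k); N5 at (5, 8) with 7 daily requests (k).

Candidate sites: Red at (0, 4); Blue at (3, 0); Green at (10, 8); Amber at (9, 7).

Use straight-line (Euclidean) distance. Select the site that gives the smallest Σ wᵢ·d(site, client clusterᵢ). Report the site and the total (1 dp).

Blue, total 280.3 km

Total weighted distance at each candidate:
  Red (0, 4): total = 447.6
  Blue (3, 0): total = 280.3
  Green (10, 8): total = 762.6
  Amber (9, 7): total = 647.7
Minimum is at Blue with total 280.3 km.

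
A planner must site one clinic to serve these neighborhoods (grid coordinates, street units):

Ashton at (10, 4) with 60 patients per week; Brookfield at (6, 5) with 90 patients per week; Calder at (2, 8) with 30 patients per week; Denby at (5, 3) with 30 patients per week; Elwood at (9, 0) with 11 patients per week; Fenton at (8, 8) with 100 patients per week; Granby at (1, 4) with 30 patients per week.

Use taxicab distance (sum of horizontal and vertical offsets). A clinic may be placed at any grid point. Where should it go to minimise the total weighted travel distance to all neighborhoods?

(6, 5)

Manhattan distance separates: Σwᵢ(|x−xᵢ|+|y−yᵢ|) = Σwᵢ|x−xᵢ| + Σwᵢ|y−yᵢ|, so x and y are optimised independently as 1-D weighted medians.
Total weight W = 351; half = 175.5.
x-coordinate, sorted with cumulative weight:
  x=1 (Granby, w=30) cum 30
  x=2 (Calder, w=30) cum 60
  x=5 (Denby, w=30) cum 90
  x=6 (Brookfield, w=90) cum 180  ← median
  x=8 (Fenton, w=100) cum 280
  x=9 (Elwood, w=11) cum 291
  x=10 (Ashton, w=60) cum 351
⇒ x* = 6
y-coordinate, sorted with cumulative weight:
  y=0 (Elwood, w=11) cum 11
  y=3 (Denby, w=30) cum 41
  y=4 (Ashton, w=60) cum 101
  y=4 (Granby, w=30) cum 131
  y=5 (Brookfield, w=90) cum 221  ← median
  y=8 (Calder, w=30) cum 251
  y=8 (Fenton, w=100) cum 351
⇒ y* = 5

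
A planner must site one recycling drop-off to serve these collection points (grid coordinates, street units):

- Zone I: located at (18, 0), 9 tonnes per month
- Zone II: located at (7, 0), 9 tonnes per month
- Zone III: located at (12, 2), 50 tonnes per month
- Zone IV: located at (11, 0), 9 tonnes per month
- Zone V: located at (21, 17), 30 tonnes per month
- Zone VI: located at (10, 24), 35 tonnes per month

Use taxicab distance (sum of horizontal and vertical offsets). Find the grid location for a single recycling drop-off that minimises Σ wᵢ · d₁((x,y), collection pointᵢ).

(12, 2)

Manhattan distance separates: Σwᵢ(|x−xᵢ|+|y−yᵢ|) = Σwᵢ|x−xᵢ| + Σwᵢ|y−yᵢ|, so x and y are optimised independently as 1-D weighted medians.
Total weight W = 142; half = 71.
x-coordinate, sorted with cumulative weight:
  x=7 (Zone II, w=9) cum 9
  x=10 (Zone VI, w=35) cum 44
  x=11 (Zone IV, w=9) cum 53
  x=12 (Zone III, w=50) cum 103  ← median
  x=18 (Zone I, w=9) cum 112
  x=21 (Zone V, w=30) cum 142
⇒ x* = 12
y-coordinate, sorted with cumulative weight:
  y=0 (Zone I, w=9) cum 9
  y=0 (Zone II, w=9) cum 18
  y=0 (Zone IV, w=9) cum 27
  y=2 (Zone III, w=50) cum 77  ← median
  y=17 (Zone V, w=30) cum 107
  y=24 (Zone VI, w=35) cum 142
⇒ y* = 2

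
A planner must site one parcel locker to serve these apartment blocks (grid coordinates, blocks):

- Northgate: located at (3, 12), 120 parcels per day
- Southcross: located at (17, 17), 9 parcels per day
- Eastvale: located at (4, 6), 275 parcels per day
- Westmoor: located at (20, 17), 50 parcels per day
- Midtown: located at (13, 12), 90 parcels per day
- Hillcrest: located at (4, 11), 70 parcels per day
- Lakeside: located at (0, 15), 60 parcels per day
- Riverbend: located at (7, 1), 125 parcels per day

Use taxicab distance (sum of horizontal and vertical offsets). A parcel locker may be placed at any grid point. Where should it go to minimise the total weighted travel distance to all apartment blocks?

(4, 6)

Manhattan distance separates: Σwᵢ(|x−xᵢ|+|y−yᵢ|) = Σwᵢ|x−xᵢ| + Σwᵢ|y−yᵢ|, so x and y are optimised independently as 1-D weighted medians.
Total weight W = 799; half = 399.5.
x-coordinate, sorted with cumulative weight:
  x=0 (Lakeside, w=60) cum 60
  x=3 (Northgate, w=120) cum 180
  x=4 (Eastvale, w=275) cum 455  ← median
  x=4 (Hillcrest, w=70) cum 525
  x=7 (Riverbend, w=125) cum 650
  x=13 (Midtown, w=90) cum 740
  x=17 (Southcross, w=9) cum 749
  x=20 (Westmoor, w=50) cum 799
⇒ x* = 4
y-coordinate, sorted with cumulative weight:
  y=1 (Riverbend, w=125) cum 125
  y=6 (Eastvale, w=275) cum 400  ← median
  y=11 (Hillcrest, w=70) cum 470
  y=12 (Northgate, w=120) cum 590
  y=12 (Midtown, w=90) cum 680
  y=15 (Lakeside, w=60) cum 740
  y=17 (Southcross, w=9) cum 749
  y=17 (Westmoor, w=50) cum 799
⇒ y* = 6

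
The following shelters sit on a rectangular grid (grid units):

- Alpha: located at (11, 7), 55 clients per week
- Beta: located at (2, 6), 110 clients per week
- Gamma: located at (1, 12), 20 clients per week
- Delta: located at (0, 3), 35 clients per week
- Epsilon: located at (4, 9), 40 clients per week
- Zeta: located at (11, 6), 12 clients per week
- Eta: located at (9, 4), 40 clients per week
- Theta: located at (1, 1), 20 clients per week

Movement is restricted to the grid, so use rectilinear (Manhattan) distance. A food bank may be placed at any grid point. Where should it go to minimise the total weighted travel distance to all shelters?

(2, 6)

Manhattan distance separates: Σwᵢ(|x−xᵢ|+|y−yᵢ|) = Σwᵢ|x−xᵢ| + Σwᵢ|y−yᵢ|, so x and y are optimised independently as 1-D weighted medians.
Total weight W = 332; half = 166.
x-coordinate, sorted with cumulative weight:
  x=0 (Delta, w=35) cum 35
  x=1 (Gamma, w=20) cum 55
  x=1 (Theta, w=20) cum 75
  x=2 (Beta, w=110) cum 185  ← median
  x=4 (Epsilon, w=40) cum 225
  x=9 (Eta, w=40) cum 265
  x=11 (Alpha, w=55) cum 320
  x=11 (Zeta, w=12) cum 332
⇒ x* = 2
y-coordinate, sorted with cumulative weight:
  y=1 (Theta, w=20) cum 20
  y=3 (Delta, w=35) cum 55
  y=4 (Eta, w=40) cum 95
  y=6 (Beta, w=110) cum 205  ← median
  y=6 (Zeta, w=12) cum 217
  y=7 (Alpha, w=55) cum 272
  y=9 (Epsilon, w=40) cum 312
  y=12 (Gamma, w=20) cum 332
⇒ y* = 6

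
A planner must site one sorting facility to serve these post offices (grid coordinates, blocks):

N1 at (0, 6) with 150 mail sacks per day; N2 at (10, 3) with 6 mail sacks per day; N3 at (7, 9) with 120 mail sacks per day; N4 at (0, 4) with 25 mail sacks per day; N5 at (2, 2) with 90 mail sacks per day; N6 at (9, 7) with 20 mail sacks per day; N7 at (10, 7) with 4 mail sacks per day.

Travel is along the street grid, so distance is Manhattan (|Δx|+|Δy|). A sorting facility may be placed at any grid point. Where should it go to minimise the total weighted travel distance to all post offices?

Manhattan distance separates: Σwᵢ(|x−xᵢ|+|y−yᵢ|) = Σwᵢ|x−xᵢ| + Σwᵢ|y−yᵢ|, so x and y are optimised independently as 1-D weighted medians.
Total weight W = 415; half = 207.5.
x-coordinate, sorted with cumulative weight:
  x=0 (N1, w=150) cum 150
  x=0 (N4, w=25) cum 175
  x=2 (N5, w=90) cum 265  ← median
  x=7 (N3, w=120) cum 385
  x=9 (N6, w=20) cum 405
  x=10 (N2, w=6) cum 411
  x=10 (N7, w=4) cum 415
⇒ x* = 2
y-coordinate, sorted with cumulative weight:
  y=2 (N5, w=90) cum 90
  y=3 (N2, w=6) cum 96
  y=4 (N4, w=25) cum 121
  y=6 (N1, w=150) cum 271  ← median
  y=7 (N6, w=20) cum 291
  y=7 (N7, w=4) cum 295
  y=9 (N3, w=120) cum 415
⇒ y* = 6

(2, 6)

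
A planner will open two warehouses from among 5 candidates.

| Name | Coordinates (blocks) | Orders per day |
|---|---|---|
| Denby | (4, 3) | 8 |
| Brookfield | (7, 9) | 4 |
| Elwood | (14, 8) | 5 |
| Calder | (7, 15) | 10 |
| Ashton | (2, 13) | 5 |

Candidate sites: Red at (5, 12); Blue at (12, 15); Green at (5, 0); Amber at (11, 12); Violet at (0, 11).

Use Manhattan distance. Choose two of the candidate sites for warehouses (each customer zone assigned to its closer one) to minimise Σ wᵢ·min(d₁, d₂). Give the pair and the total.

Evaluate every pair (each demand assigned to the nearer of the two):
  {Red, Green}: total = 187
  {Red, Amber}: total = 205
  {Red, Blue}: total = 215
  {Green, Amber}: total = 215
  {Blue, Green}: total = 231
  {Red, Violet}: total = 235
  {Blue, Violet}: total = 247
  {Amber, Violet}: total = 249
  {Green, Violet}: total = 283
  {Blue, Amber}: total = 291
Best pair: {Red, Green} with total 187.

{Red, Green}, total 187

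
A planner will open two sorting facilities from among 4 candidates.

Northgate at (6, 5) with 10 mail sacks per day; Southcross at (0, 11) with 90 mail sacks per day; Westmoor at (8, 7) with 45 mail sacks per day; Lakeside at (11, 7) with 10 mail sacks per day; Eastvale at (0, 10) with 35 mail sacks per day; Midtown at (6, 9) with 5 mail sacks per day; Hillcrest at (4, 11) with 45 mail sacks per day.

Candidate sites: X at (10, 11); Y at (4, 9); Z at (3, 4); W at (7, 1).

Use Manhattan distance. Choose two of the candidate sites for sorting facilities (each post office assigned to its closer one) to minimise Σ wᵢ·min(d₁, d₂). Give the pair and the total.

Evaluate every pair (each demand assigned to the nearer of the two):
  {X, Y}: total = 1195
  {Y, Z}: total = 1215
  {Y, W}: total = 1225
  {X, Z}: total = 1875
  {X, W}: total = 1955
  {Z, W}: total = 2070
Best pair: {X, Y} with total 1195.

{X, Y}, total 1195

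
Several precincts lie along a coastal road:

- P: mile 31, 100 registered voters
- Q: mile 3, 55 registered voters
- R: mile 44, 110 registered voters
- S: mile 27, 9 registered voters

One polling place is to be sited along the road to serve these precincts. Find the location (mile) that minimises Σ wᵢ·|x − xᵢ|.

x = 31

For a sum of weighted absolute distances on a line, the optimum is the weighted median (not the mean). Total weight W = 274; half-weight = 137.
Sort by position and accumulate weight:
  mile 3 (Q, w=55) → cum 55
  mile 27 (S, w=9) → cum 64
  mile 31 (P, w=100) → cum 164  ≥ 137 → median here
  mile 44 (R, w=110) → cum 274
Optimal location: mile 31.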